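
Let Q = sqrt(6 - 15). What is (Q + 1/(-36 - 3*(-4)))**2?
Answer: (1 - 72*I)**2/576 ≈ -8.9983 - 0.25*I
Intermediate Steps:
Q = 3*I (Q = sqrt(-9) = 3*I ≈ 3.0*I)
(Q + 1/(-36 - 3*(-4)))**2 = (3*I + 1/(-36 - 3*(-4)))**2 = (3*I + 1/(-36 + 12))**2 = (3*I + 1/(-24))**2 = (3*I - 1/24)**2 = (-1/24 + 3*I)**2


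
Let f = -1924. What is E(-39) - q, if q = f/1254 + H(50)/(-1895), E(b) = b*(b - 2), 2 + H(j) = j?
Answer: 1901728921/1188165 ≈ 1600.6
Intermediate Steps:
H(j) = -2 + j
E(b) = b*(-2 + b)
q = -1853086/1188165 (q = -1924/1254 + (-2 + 50)/(-1895) = -1924*1/1254 + 48*(-1/1895) = -962/627 - 48/1895 = -1853086/1188165 ≈ -1.5596)
E(-39) - q = -39*(-2 - 39) - 1*(-1853086/1188165) = -39*(-41) + 1853086/1188165 = 1599 + 1853086/1188165 = 1901728921/1188165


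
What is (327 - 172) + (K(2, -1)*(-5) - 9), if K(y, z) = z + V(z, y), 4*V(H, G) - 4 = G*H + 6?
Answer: 141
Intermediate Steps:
V(H, G) = 5/2 + G*H/4 (V(H, G) = 1 + (G*H + 6)/4 = 1 + (6 + G*H)/4 = 1 + (3/2 + G*H/4) = 5/2 + G*H/4)
K(y, z) = 5/2 + z + y*z/4 (K(y, z) = z + (5/2 + y*z/4) = 5/2 + z + y*z/4)
(327 - 172) + (K(2, -1)*(-5) - 9) = (327 - 172) + ((5/2 - 1 + (¼)*2*(-1))*(-5) - 9) = 155 + ((5/2 - 1 - ½)*(-5) - 9) = 155 + (1*(-5) - 9) = 155 + (-5 - 9) = 155 - 14 = 141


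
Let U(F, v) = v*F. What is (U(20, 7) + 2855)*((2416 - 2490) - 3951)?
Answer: -12054875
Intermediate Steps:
U(F, v) = F*v
(U(20, 7) + 2855)*((2416 - 2490) - 3951) = (20*7 + 2855)*((2416 - 2490) - 3951) = (140 + 2855)*(-74 - 3951) = 2995*(-4025) = -12054875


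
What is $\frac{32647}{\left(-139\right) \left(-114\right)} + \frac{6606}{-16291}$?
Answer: $\frac{427173601}{258147186} \approx 1.6548$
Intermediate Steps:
$\frac{32647}{\left(-139\right) \left(-114\right)} + \frac{6606}{-16291} = \frac{32647}{15846} + 6606 \left(- \frac{1}{16291}\right) = 32647 \cdot \frac{1}{15846} - \frac{6606}{16291} = \frac{32647}{15846} - \frac{6606}{16291} = \frac{427173601}{258147186}$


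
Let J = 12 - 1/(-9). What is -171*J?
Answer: -2071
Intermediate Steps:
J = 109/9 (J = 12 - 1*(-⅑) = 12 + ⅑ = 109/9 ≈ 12.111)
-171*J = -171*109/9 = -2071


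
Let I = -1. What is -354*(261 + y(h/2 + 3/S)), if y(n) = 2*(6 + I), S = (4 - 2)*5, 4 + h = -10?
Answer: -95934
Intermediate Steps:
h = -14 (h = -4 - 10 = -14)
S = 10 (S = 2*5 = 10)
y(n) = 10 (y(n) = 2*(6 - 1) = 2*5 = 10)
-354*(261 + y(h/2 + 3/S)) = -354*(261 + 10) = -354*271 = -95934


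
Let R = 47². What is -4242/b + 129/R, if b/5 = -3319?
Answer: 11511333/36658355 ≈ 0.31402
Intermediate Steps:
b = -16595 (b = 5*(-3319) = -16595)
R = 2209
-4242/b + 129/R = -4242/(-16595) + 129/2209 = -4242*(-1/16595) + 129*(1/2209) = 4242/16595 + 129/2209 = 11511333/36658355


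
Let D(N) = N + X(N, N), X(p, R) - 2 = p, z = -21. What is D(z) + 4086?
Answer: 4046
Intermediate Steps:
X(p, R) = 2 + p
D(N) = 2 + 2*N (D(N) = N + (2 + N) = 2 + 2*N)
D(z) + 4086 = (2 + 2*(-21)) + 4086 = (2 - 42) + 4086 = -40 + 4086 = 4046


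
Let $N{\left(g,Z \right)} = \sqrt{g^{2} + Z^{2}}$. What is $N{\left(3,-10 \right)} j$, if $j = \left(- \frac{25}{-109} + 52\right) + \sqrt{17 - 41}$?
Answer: $\frac{\sqrt{109} \left(5693 + 218 i \sqrt{6}\right)}{109} \approx 545.29 + 51.147 i$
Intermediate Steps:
$N{\left(g,Z \right)} = \sqrt{Z^{2} + g^{2}}$
$j = \frac{5693}{109} + 2 i \sqrt{6}$ ($j = \left(\left(-25\right) \left(- \frac{1}{109}\right) + 52\right) + \sqrt{-24} = \left(\frac{25}{109} + 52\right) + 2 i \sqrt{6} = \frac{5693}{109} + 2 i \sqrt{6} \approx 52.229 + 4.899 i$)
$N{\left(3,-10 \right)} j = \sqrt{\left(-10\right)^{2} + 3^{2}} \left(\frac{5693}{109} + 2 i \sqrt{6}\right) = \sqrt{100 + 9} \left(\frac{5693}{109} + 2 i \sqrt{6}\right) = \sqrt{109} \left(\frac{5693}{109} + 2 i \sqrt{6}\right)$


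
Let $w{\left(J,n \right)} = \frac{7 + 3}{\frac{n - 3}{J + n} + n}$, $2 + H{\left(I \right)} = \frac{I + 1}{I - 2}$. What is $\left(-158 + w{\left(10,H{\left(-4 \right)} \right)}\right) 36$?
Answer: $- \frac{134904}{23} \approx -5865.4$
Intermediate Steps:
$H{\left(I \right)} = -2 + \frac{1 + I}{-2 + I}$ ($H{\left(I \right)} = -2 + \frac{I + 1}{I - 2} = -2 + \frac{1 + I}{-2 + I}$)
$w{\left(J,n \right)} = \frac{10}{n + \frac{-3 + n}{J + n}}$ ($w{\left(J,n \right)} = \frac{10}{\frac{-3 + n}{J + n} + n} = \frac{10}{n + \frac{-3 + n}{J + n}}$)
$\left(-158 + w{\left(10,H{\left(-4 \right)} \right)}\right) 36 = \left(-158 + \frac{10 \left(10 + \frac{5 - -4}{-2 - 4}\right)}{-3 + \frac{5 - -4}{-2 - 4} + \left(\frac{5 - -4}{-2 - 4}\right)^{2} + 10 \frac{5 - -4}{-2 - 4}}\right) 36 = \left(-158 + \frac{10 \left(10 + \frac{5 + 4}{-6}\right)}{-3 + \frac{5 + 4}{-6} + \left(\frac{5 + 4}{-6}\right)^{2} + 10 \frac{5 + 4}{-6}}\right) 36 = \left(-158 + \frac{10 \left(10 - \frac{3}{2}\right)}{-3 - \frac{3}{2} + \left(\left(- \frac{1}{6}\right) 9\right)^{2} + 10 \left(\left(- \frac{1}{6}\right) 9\right)}\right) 36 = \left(-158 + \frac{10 \left(10 - \frac{3}{2}\right)}{-3 - \frac{3}{2} + \left(- \frac{3}{2}\right)^{2} + 10 \left(- \frac{3}{2}\right)}\right) 36 = \left(-158 + 10 \frac{1}{-3 - \frac{3}{2} + \frac{9}{4} - 15} \cdot \frac{17}{2}\right) 36 = \left(-158 + 10 \frac{1}{- \frac{69}{4}} \cdot \frac{17}{2}\right) 36 = \left(-158 + 10 \left(- \frac{4}{69}\right) \frac{17}{2}\right) 36 = \left(-158 - \frac{340}{69}\right) 36 = \left(- \frac{11242}{69}\right) 36 = - \frac{134904}{23}$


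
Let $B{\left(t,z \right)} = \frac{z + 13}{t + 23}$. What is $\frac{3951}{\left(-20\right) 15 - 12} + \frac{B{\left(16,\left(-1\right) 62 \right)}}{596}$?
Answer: $- \frac{588797}{46488} \approx -12.666$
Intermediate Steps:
$B{\left(t,z \right)} = \frac{13 + z}{23 + t}$
$\frac{3951}{\left(-20\right) 15 - 12} + \frac{B{\left(16,\left(-1\right) 62 \right)}}{596} = \frac{3951}{\left(-20\right) 15 - 12} + \frac{\frac{1}{23 + 16} \left(13 - 62\right)}{596} = \frac{3951}{-300 - 12} + \frac{13 - 62}{39} \cdot \frac{1}{596} = \frac{3951}{-312} + \frac{1}{39} \left(-49\right) \frac{1}{596} = 3951 \left(- \frac{1}{312}\right) - \frac{49}{23244} = - \frac{1317}{104} - \frac{49}{23244} = - \frac{588797}{46488}$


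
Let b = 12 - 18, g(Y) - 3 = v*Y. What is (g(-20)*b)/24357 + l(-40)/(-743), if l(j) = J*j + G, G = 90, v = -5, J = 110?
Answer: 34839832/6032417 ≈ 5.7754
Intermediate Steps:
g(Y) = 3 - 5*Y
b = -6
l(j) = 90 + 110*j (l(j) = 110*j + 90 = 90 + 110*j)
(g(-20)*b)/24357 + l(-40)/(-743) = ((3 - 5*(-20))*(-6))/24357 + (90 + 110*(-40))/(-743) = ((3 + 100)*(-6))*(1/24357) + (90 - 4400)*(-1/743) = (103*(-6))*(1/24357) - 4310*(-1/743) = -618*1/24357 + 4310/743 = -206/8119 + 4310/743 = 34839832/6032417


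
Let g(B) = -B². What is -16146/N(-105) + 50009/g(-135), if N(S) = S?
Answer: 19267327/127575 ≈ 151.03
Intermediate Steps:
-16146/N(-105) + 50009/g(-135) = -16146/(-105) + 50009/((-1*(-135)²)) = -16146*(-1/105) + 50009/((-1*18225)) = 5382/35 + 50009/(-18225) = 5382/35 + 50009*(-1/18225) = 5382/35 - 50009/18225 = 19267327/127575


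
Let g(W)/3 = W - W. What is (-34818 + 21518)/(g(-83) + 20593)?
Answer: -13300/20593 ≈ -0.64585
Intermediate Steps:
g(W) = 0 (g(W) = 3*(W - W) = 3*0 = 0)
(-34818 + 21518)/(g(-83) + 20593) = (-34818 + 21518)/(0 + 20593) = -13300/20593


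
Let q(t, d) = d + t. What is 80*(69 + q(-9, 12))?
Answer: 5760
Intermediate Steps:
80*(69 + q(-9, 12)) = 80*(69 + (12 - 9)) = 80*(69 + 3) = 80*72 = 5760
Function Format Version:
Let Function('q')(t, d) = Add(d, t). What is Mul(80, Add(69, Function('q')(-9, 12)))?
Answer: 5760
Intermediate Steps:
Mul(80, Add(69, Function('q')(-9, 12))) = Mul(80, Add(69, Add(12, -9))) = Mul(80, Add(69, 3)) = Mul(80, 72) = 5760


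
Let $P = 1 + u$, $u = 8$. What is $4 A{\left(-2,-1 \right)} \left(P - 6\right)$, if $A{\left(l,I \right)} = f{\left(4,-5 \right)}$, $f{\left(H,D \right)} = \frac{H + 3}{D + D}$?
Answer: $- \frac{42}{5} \approx -8.4$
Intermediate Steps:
$f{\left(H,D \right)} = \frac{3 + H}{2 D}$
$P = 9$ ($P = 1 + 8 = 9$)
$A{\left(l,I \right)} = - \frac{7}{10}$ ($A{\left(l,I \right)} = \frac{3 + 4}{2 \left(-5\right)} = \frac{1}{2} \left(- \frac{1}{5}\right) 7 = - \frac{7}{10}$)
$4 A{\left(-2,-1 \right)} \left(P - 6\right) = 4 \left(- \frac{7}{10}\right) \left(9 - 6\right) = \left(- \frac{14}{5}\right) 3 = - \frac{42}{5}$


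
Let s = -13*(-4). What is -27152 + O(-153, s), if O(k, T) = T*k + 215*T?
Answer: -23928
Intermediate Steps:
s = 52
O(k, T) = 215*T + T*k
-27152 + O(-153, s) = -27152 + 52*(215 - 153) = -27152 + 52*62 = -27152 + 3224 = -23928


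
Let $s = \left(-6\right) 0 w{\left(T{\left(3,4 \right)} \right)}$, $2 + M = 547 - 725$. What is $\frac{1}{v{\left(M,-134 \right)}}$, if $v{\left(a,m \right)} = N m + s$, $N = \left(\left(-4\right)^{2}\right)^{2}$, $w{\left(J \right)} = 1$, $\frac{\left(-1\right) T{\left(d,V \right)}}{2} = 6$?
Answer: $- \frac{1}{34304} \approx -2.9151 \cdot 10^{-5}$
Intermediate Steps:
$T{\left(d,V \right)} = -12$ ($T{\left(d,V \right)} = \left(-2\right) 6 = -12$)
$M = -180$ ($M = -2 + \left(547 - 725\right) = -2 - 178 = -180$)
$N = 256$ ($N = 16^{2} = 256$)
$s = 0$ ($s = \left(-6\right) 0 \cdot 1 = 0 \cdot 1 = 0$)
$v{\left(a,m \right)} = 256 m$ ($v{\left(a,m \right)} = 256 m + 0 = 256 m$)
$\frac{1}{v{\left(M,-134 \right)}} = \frac{1}{256 \left(-134\right)} = \frac{1}{-34304} = - \frac{1}{34304}$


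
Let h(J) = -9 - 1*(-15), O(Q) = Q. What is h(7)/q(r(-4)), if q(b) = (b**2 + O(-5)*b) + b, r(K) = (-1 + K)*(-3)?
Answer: 2/55 ≈ 0.036364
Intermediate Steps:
h(J) = 6 (h(J) = -9 + 15 = 6)
r(K) = 3 - 3*K
q(b) = b**2 - 4*b (q(b) = (b**2 - 5*b) + b = b**2 - 4*b)
h(7)/q(r(-4)) = 6/(((3 - 3*(-4))*(-4 + (3 - 3*(-4))))) = 6/(((3 + 12)*(-4 + (3 + 12)))) = 6/((15*(-4 + 15))) = 6/((15*11)) = 6/165 = 6*(1/165) = 2/55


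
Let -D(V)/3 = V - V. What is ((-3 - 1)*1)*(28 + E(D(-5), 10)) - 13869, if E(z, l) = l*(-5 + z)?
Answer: -13781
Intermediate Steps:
D(V) = 0 (D(V) = -3*(V - V) = -3*0 = 0)
((-3 - 1)*1)*(28 + E(D(-5), 10)) - 13869 = ((-3 - 1)*1)*(28 + 10*(-5 + 0)) - 13869 = (-4*1)*(28 + 10*(-5)) - 13869 = -4*(28 - 50) - 13869 = -4*(-22) - 13869 = 88 - 13869 = -13781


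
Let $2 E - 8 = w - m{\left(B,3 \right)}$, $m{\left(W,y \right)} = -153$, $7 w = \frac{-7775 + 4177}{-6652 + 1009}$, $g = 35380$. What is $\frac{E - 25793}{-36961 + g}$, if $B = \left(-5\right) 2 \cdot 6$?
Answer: $\frac{290190761}{17843166} \approx 16.263$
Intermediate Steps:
$B = -60$ ($B = \left(-10\right) 6 = -60$)
$w = \frac{514}{5643}$ ($w = \frac{\left(-7775 + 4177\right) \frac{1}{-6652 + 1009}}{7} = \frac{\left(-3598\right) \frac{1}{-5643}}{7} = \frac{\left(-3598\right) \left(- \frac{1}{5643}\right)}{7} = \frac{1}{7} \cdot \frac{3598}{5643} = \frac{514}{5643} \approx 0.091086$)
$E = \frac{909037}{11286}$ ($E = 4 + \frac{\frac{514}{5643} - -153}{2} = 4 + \frac{\frac{514}{5643} + 153}{2} = 4 + \frac{1}{2} \cdot \frac{863893}{5643} = 4 + \frac{863893}{11286} = \frac{909037}{11286} \approx 80.546$)
$\frac{E - 25793}{-36961 + g} = \frac{\frac{909037}{11286} - 25793}{-36961 + 35380} = - \frac{290190761}{11286 \left(-1581\right)} = \left(- \frac{290190761}{11286}\right) \left(- \frac{1}{1581}\right) = \frac{290190761}{17843166}$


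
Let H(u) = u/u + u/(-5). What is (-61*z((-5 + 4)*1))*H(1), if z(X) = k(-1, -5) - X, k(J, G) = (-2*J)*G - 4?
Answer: 3172/5 ≈ 634.40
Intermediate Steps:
k(J, G) = -4 - 2*G*J (k(J, G) = -2*G*J - 4 = -4 - 2*G*J)
H(u) = 1 - u/5 (H(u) = 1 + u*(-⅕) = 1 - u/5)
z(X) = -14 - X (z(X) = (-4 - 2*(-5)*(-1)) - X = (-4 - 10) - X = -14 - X)
(-61*z((-5 + 4)*1))*H(1) = (-61*(-14 - (-5 + 4)))*(1 - ⅕*1) = (-61*(-14 - (-1)))*(1 - ⅕) = -61*(-14 - 1*(-1))*(⅘) = -61*(-14 + 1)*(⅘) = -61*(-13)*(⅘) = 793*(⅘) = 3172/5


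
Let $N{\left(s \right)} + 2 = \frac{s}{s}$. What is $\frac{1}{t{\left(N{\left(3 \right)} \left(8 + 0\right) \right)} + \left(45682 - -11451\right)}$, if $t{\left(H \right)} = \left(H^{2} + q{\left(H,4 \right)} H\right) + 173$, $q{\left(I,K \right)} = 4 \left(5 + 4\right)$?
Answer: $\frac{1}{57082} \approx 1.7519 \cdot 10^{-5}$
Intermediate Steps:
$N{\left(s \right)} = -1$ ($N{\left(s \right)} = -2 + \frac{s}{s} = -2 + 1 = -1$)
$q{\left(I,K \right)} = 36$ ($q{\left(I,K \right)} = 4 \cdot 9 = 36$)
$t{\left(H \right)} = 173 + H^{2} + 36 H$ ($t{\left(H \right)} = \left(H^{2} + 36 H\right) + 173 = 173 + H^{2} + 36 H$)
$\frac{1}{t{\left(N{\left(3 \right)} \left(8 + 0\right) \right)} + \left(45682 - -11451\right)} = \frac{1}{\left(173 + \left(- (8 + 0)\right)^{2} + 36 \left(- (8 + 0)\right)\right) + \left(45682 - -11451\right)} = \frac{1}{\left(173 + \left(\left(-1\right) 8\right)^{2} + 36 \left(\left(-1\right) 8\right)\right) + \left(45682 + 11451\right)} = \frac{1}{\left(173 + \left(-8\right)^{2} + 36 \left(-8\right)\right) + 57133} = \frac{1}{\left(173 + 64 - 288\right) + 57133} = \frac{1}{-51 + 57133} = \frac{1}{57082}$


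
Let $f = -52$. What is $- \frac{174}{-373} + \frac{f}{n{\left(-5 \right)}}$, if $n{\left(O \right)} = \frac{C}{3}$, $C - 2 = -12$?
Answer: $\frac{29964}{1865} \approx 16.066$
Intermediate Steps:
$C = -10$ ($C = 2 - 12 = -10$)
$n{\left(O \right)} = - \frac{10}{3}$
$- \frac{174}{-373} + \frac{f}{n{\left(-5 \right)}} = - \frac{174}{-373} - \frac{52}{- \frac{10}{3}} = \left(-174\right) \left(- \frac{1}{373}\right) - - \frac{78}{5} = \frac{174}{373} + \frac{78}{5} = \frac{29964}{1865}$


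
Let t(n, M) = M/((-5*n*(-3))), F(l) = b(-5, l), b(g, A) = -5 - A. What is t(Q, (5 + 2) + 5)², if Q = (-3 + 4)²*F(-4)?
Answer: 16/25 ≈ 0.64000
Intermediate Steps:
F(l) = -5 - l
Q = -1 (Q = (-3 + 4)²*(-5 - 1*(-4)) = 1²*(-5 + 4) = 1*(-1) = -1)
t(n, M) = M/(15*n) (t(n, M) = M/((15*n)) = M*(1/(15*n)) = M/(15*n))
t(Q, (5 + 2) + 5)² = ((1/15)*((5 + 2) + 5)/(-1))² = ((1/15)*(7 + 5)*(-1))² = ((1/15)*12*(-1))² = (-⅘)² = 16/25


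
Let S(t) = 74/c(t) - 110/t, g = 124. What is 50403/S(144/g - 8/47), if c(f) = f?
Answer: -6065161/4371 ≈ -1387.6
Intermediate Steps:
S(t) = -36/t (S(t) = 74/t - 110/t = -36/t)
50403/S(144/g - 8/47) = 50403/((-36/(144/124 - 8/47))) = 50403/((-36/(144*(1/124) - 8*1/47))) = 50403/((-36/(36/31 - 8/47))) = 50403/((-36/1444/1457)) = 50403/((-36*1457/1444)) = 50403/(-13113/361) = 50403*(-361/13113) = -6065161/4371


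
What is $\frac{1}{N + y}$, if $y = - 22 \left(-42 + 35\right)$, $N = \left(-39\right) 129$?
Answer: $- \frac{1}{4877} \approx -0.00020504$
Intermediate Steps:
$N = -5031$
$y = 154$ ($y = \left(-22\right) \left(-7\right) = 154$)
$\frac{1}{N + y} = \frac{1}{-5031 + 154} = \frac{1}{-4877} = - \frac{1}{4877}$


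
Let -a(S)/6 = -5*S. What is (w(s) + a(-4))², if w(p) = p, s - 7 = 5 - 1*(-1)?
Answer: 11449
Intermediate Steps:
s = 13 (s = 7 + (5 - 1*(-1)) = 7 + (5 + 1) = 7 + 6 = 13)
a(S) = 30*S (a(S) = -(-30)*S = 30*S)
(w(s) + a(-4))² = (13 + 30*(-4))² = (13 - 120)² = (-107)² = 11449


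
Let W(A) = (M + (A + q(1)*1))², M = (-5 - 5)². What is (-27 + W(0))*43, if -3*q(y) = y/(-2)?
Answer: 15489847/36 ≈ 4.3027e+5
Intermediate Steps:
q(y) = y/6 (q(y) = -y/(3*(-2)) = -y*(-1)/(3*2) = -(-1)*y/6 = y/6)
M = 100 (M = (-10)² = 100)
W(A) = (601/6 + A)² (W(A) = (100 + (A + ((⅙)*1)*1))² = (100 + (A + (⅙)*1))² = (100 + (A + ⅙))² = (100 + (⅙ + A))² = (601/6 + A)²)
(-27 + W(0))*43 = (-27 + (601 + 6*0)²/36)*43 = (-27 + (601 + 0)²/36)*43 = (-27 + (1/36)*601²)*43 = (-27 + (1/36)*361201)*43 = (-27 + 361201/36)*43 = (360229/36)*43 = 15489847/36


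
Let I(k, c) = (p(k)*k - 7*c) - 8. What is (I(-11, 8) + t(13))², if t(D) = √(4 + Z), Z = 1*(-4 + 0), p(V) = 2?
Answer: 7396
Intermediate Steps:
Z = -4 (Z = 1*(-4) = -4)
t(D) = 0 (t(D) = √(4 - 4) = √0 = 0)
I(k, c) = -8 - 7*c + 2*k (I(k, c) = (2*k - 7*c) - 8 = (-7*c + 2*k) - 8 = -8 - 7*c + 2*k)
(I(-11, 8) + t(13))² = ((-8 - 7*8 + 2*(-11)) + 0)² = ((-8 - 56 - 22) + 0)² = (-86 + 0)² = (-86)² = 7396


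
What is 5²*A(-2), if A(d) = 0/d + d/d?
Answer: 25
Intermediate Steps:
A(d) = 1 (A(d) = 0 + 1 = 1)
5²*A(-2) = 5²*1 = 25*1 = 25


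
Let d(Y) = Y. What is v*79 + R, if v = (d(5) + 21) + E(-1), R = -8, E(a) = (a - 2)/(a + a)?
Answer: 4329/2 ≈ 2164.5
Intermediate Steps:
E(a) = (-2 + a)/(2*a) (E(a) = (-2 + a)/((2*a)) = (-2 + a)*(1/(2*a)) = (-2 + a)/(2*a))
v = 55/2 (v = (5 + 21) + (½)*(-2 - 1)/(-1) = 26 + (½)*(-1)*(-3) = 26 + 3/2 = 55/2 ≈ 27.500)
v*79 + R = (55/2)*79 - 8 = 4345/2 - 8 = 4329/2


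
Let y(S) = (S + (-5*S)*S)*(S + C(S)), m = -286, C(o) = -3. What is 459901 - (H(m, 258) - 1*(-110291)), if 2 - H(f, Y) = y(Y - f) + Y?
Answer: -799862710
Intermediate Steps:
y(S) = (-3 + S)*(S - 5*S**2) (y(S) = (S + (-5*S)*S)*(S - 3) = (S - 5*S**2)*(-3 + S) = (-3 + S)*(S - 5*S**2))
H(f, Y) = 2 - Y - (Y - f)*(-3 - 16*f - 5*(Y - f)**2 + 16*Y) (H(f, Y) = 2 - ((Y - f)*(-3 - 5*(Y - f)**2 + 16*(Y - f)) + Y) = 2 - ((Y - f)*(-3 - 5*(Y - f)**2 + (-16*f + 16*Y)) + Y) = 2 - ((Y - f)*(-3 - 16*f - 5*(Y - f)**2 + 16*Y) + Y) = 2 - (Y + (Y - f)*(-3 - 16*f - 5*(Y - f)**2 + 16*Y)) = 2 + (-Y - (Y - f)*(-3 - 16*f - 5*(Y - f)**2 + 16*Y)) = 2 - Y - (Y - f)*(-3 - 16*f - 5*(Y - f)**2 + 16*Y))
459901 - (H(m, 258) - 1*(-110291)) = 459901 - ((2 - 1*258 + (258 - 1*(-286))*(3 - 16*258 + 5*(258 - 1*(-286))**2 + 16*(-286))) - 1*(-110291)) = 459901 - ((2 - 258 + (258 + 286)*(3 - 4128 + 5*(258 + 286)**2 - 4576)) + 110291) = 459901 - ((2 - 258 + 544*(3 - 4128 + 5*544**2 - 4576)) + 110291) = 459901 - ((2 - 258 + 544*(3 - 4128 + 5*295936 - 4576)) + 110291) = 459901 - ((2 - 258 + 544*(3 - 4128 + 1479680 - 4576)) + 110291) = 459901 - ((2 - 258 + 544*1470979) + 110291) = 459901 - ((2 - 258 + 800212576) + 110291) = 459901 - (800212320 + 110291) = 459901 - 1*800322611 = 459901 - 800322611 = -799862710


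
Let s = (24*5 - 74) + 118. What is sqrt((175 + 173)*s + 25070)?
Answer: sqrt(82142) ≈ 286.60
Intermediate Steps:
s = 164 (s = (120 - 74) + 118 = 46 + 118 = 164)
sqrt((175 + 173)*s + 25070) = sqrt((175 + 173)*164 + 25070) = sqrt(348*164 + 25070) = sqrt(57072 + 25070) = sqrt(82142)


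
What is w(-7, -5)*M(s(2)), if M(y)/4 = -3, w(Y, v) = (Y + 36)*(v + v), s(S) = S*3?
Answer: 3480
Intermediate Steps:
s(S) = 3*S
w(Y, v) = 2*v*(36 + Y) (w(Y, v) = (36 + Y)*(2*v) = 2*v*(36 + Y))
M(y) = -12 (M(y) = 4*(-3) = -12)
w(-7, -5)*M(s(2)) = (2*(-5)*(36 - 7))*(-12) = (2*(-5)*29)*(-12) = -290*(-12) = 3480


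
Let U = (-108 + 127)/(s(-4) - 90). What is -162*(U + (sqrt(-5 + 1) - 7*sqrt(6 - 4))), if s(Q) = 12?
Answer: 513/13 - 324*I + 1134*sqrt(2) ≈ 1643.2 - 324.0*I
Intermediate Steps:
U = -19/78 (U = (-108 + 127)/(12 - 90) = 19/(-78) = 19*(-1/78) = -19/78 ≈ -0.24359)
-162*(U + (sqrt(-5 + 1) - 7*sqrt(6 - 4))) = -162*(-19/78 + (sqrt(-5 + 1) - 7*sqrt(6 - 4))) = -162*(-19/78 + (sqrt(-4) - 7*sqrt(2))) = -162*(-19/78 + (2*I - 7*sqrt(2))) = -162*(-19/78 + (-7*sqrt(2) + 2*I)) = -162*(-19/78 - 7*sqrt(2) + 2*I) = 513/13 - 324*I + 1134*sqrt(2)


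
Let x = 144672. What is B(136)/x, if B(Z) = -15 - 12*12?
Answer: -53/48224 ≈ -0.0010990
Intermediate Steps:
B(Z) = -159 (B(Z) = -15 - 144 = -159)
B(136)/x = -159/144672 = -159*1/144672 = -53/48224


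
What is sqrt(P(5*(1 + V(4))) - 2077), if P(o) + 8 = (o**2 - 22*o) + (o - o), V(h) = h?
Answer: I*sqrt(2010) ≈ 44.833*I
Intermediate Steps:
P(o) = -8 + o**2 - 22*o (P(o) = -8 + ((o**2 - 22*o) + (o - o)) = -8 + ((o**2 - 22*o) + 0) = -8 + (o**2 - 22*o) = -8 + o**2 - 22*o)
sqrt(P(5*(1 + V(4))) - 2077) = sqrt((-8 + (5*(1 + 4))**2 - 110*(1 + 4)) - 2077) = sqrt((-8 + (5*5)**2 - 110*5) - 2077) = sqrt((-8 + 25**2 - 22*25) - 2077) = sqrt((-8 + 625 - 550) - 2077) = sqrt(67 - 2077) = sqrt(-2010) = I*sqrt(2010)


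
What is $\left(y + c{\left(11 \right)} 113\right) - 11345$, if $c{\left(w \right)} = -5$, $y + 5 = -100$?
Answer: $-12015$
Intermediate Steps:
$y = -105$ ($y = -5 - 100 = -105$)
$\left(y + c{\left(11 \right)} 113\right) - 11345 = \left(-105 - 565\right) - 11345 = -670 - 11345 = -12015$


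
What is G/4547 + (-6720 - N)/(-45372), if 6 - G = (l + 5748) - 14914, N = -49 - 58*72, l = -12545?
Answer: 996688489/206306484 ≈ 4.8311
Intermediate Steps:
N = -4225 (N = -49 - 4176 = -4225)
G = 21717 (G = 6 - ((-12545 + 5748) - 14914) = 6 - (-6797 - 14914) = 6 - 1*(-21711) = 6 + 21711 = 21717)
G/4547 + (-6720 - N)/(-45372) = 21717/4547 + (-6720 - 1*(-4225))/(-45372) = 21717*(1/4547) + (-6720 + 4225)*(-1/45372) = 21717/4547 - 2495*(-1/45372) = 21717/4547 + 2495/45372 = 996688489/206306484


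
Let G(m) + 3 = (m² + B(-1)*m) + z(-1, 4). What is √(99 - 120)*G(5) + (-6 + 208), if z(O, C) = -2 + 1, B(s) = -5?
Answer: 202 - 4*I*√21 ≈ 202.0 - 18.33*I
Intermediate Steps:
z(O, C) = -1
G(m) = -4 + m² - 5*m (G(m) = -3 + ((m² - 5*m) - 1) = -3 + (-1 + m² - 5*m) = -4 + m² - 5*m)
√(99 - 120)*G(5) + (-6 + 208) = √(99 - 120)*(-4 + 5² - 5*5) + (-6 + 208) = √(-21)*(-4 + 25 - 25) + 202 = (I*√21)*(-4) + 202 = -4*I*√21 + 202 = 202 - 4*I*√21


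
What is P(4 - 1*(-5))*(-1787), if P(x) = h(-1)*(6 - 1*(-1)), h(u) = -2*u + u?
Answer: -12509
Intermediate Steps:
h(u) = -u
P(x) = 7 (P(x) = (-1*(-1))*(6 - 1*(-1)) = 1*(6 + 1) = 1*7 = 7)
P(4 - 1*(-5))*(-1787) = 7*(-1787) = -12509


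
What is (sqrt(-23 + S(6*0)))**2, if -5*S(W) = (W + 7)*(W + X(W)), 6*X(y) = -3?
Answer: -223/10 ≈ -22.300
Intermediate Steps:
X(y) = -1/2 (X(y) = (1/6)*(-3) = -1/2)
S(W) = -(7 + W)*(-1/2 + W)/5 (S(W) = -(W + 7)*(W - 1/2)/5 = -(7 + W)*(-1/2 + W)/5)
(sqrt(-23 + S(6*0)))**2 = (sqrt(-23 + (7/10 - 39*0/5 - (6*0)**2/5)))**2 = (sqrt(-23 + (7/10 - 13/10*0 - 1/5*0**2)))**2 = (sqrt(-23 + (7/10 + 0 - 1/5*0)))**2 = (sqrt(-23 + (7/10 + 0 + 0)))**2 = (sqrt(-23 + 7/10))**2 = (sqrt(-223/10))**2 = (I*sqrt(2230)/10)**2 = -223/10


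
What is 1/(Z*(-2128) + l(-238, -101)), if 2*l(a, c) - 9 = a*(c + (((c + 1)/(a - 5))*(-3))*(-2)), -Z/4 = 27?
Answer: 162/39131695 ≈ 4.1399e-6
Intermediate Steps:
Z = -108 (Z = -4*27 = -108)
l(a, c) = 9/2 + a*(c + 6*(1 + c)/(-5 + a))/2 (l(a, c) = 9/2 + (a*(c + (((c + 1)/(a - 5))*(-3))*(-2)))/2 = 9/2 + (a*(c + (((1 + c)/(-5 + a))*(-3))*(-2)))/2 = 9/2 + (a*(c - 3*(1 + c)/(-5 + a)*(-2)))/2 = 9/2 + (a*(c + 6*(1 + c)/(-5 + a)))/2 = 9/2 + a*(c + 6*(1 + c)/(-5 + a))/2)
1/(Z*(-2128) + l(-238, -101)) = 1/(-108*(-2128) + (-45 + 15*(-238) - 238*(-101) - 101*(-238)²)/(2*(-5 - 238))) = 1/(229824 + (½)*(-45 - 3570 + 24038 - 101*56644)/(-243)) = 1/(229824 + (½)*(-1/243)*(-45 - 3570 + 24038 - 5721044)) = 1/(229824 + (½)*(-1/243)*(-5700621)) = 1/(229824 + 1900207/162) = 1/(39131695/162) = 162/39131695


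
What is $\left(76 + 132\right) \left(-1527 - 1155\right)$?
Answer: $-557856$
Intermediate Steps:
$\left(76 + 132\right) \left(-1527 - 1155\right) = 208 \left(-2682\right) = -557856$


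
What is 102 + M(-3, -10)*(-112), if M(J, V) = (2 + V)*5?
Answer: 4582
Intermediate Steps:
M(J, V) = 10 + 5*V
102 + M(-3, -10)*(-112) = 102 + (10 + 5*(-10))*(-112) = 102 + (10 - 50)*(-112) = 102 - 40*(-112) = 102 + 4480 = 4582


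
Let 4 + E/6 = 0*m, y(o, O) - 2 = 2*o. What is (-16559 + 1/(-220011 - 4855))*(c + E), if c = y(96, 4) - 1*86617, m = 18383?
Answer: 321890253744465/224866 ≈ 1.4315e+9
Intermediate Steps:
y(o, O) = 2 + 2*o
E = -24 (E = -24 + 6*(0*18383) = -24 + 6*0 = -24 + 0 = -24)
c = -86423 (c = (2 + 2*96) - 1*86617 = (2 + 192) - 86617 = 194 - 86617 = -86423)
(-16559 + 1/(-220011 - 4855))*(c + E) = (-16559 + 1/(-220011 - 4855))*(-86423 - 24) = (-16559 + 1/(-224866))*(-86447) = (-16559 - 1/224866)*(-86447) = -3723556095/224866*(-86447) = 321890253744465/224866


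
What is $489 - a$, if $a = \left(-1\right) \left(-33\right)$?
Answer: $456$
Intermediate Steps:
$a = 33$
$489 - a = 489 - 33 = 456$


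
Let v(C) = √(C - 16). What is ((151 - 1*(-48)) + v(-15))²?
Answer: (199 + I*√31)² ≈ 39570.0 + 2216.0*I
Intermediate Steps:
v(C) = √(-16 + C)
((151 - 1*(-48)) + v(-15))² = ((151 - 1*(-48)) + √(-16 - 15))² = ((151 + 48) + √(-31))² = (199 + I*√31)²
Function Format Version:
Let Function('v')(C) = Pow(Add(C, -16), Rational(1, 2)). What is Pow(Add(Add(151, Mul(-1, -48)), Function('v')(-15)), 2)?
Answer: Pow(Add(199, Mul(I, Pow(31, Rational(1, 2)))), 2) ≈ Add(39570., Mul(2216.0, I))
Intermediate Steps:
Function('v')(C) = Pow(Add(-16, C), Rational(1, 2))
Pow(Add(Add(151, Mul(-1, -48)), Function('v')(-15)), 2) = Pow(Add(Add(151, Mul(-1, -48)), Pow(Add(-16, -15), Rational(1, 2))), 2) = Pow(Add(Add(151, 48), Pow(-31, Rational(1, 2))), 2) = Pow(Add(199, Mul(I, Pow(31, Rational(1, 2)))), 2)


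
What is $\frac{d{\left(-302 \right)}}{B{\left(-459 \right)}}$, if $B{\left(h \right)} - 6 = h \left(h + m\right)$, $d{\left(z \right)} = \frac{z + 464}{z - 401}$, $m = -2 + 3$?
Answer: $- \frac{27}{24631714} \approx -1.0961 \cdot 10^{-6}$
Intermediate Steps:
$m = 1$
$d{\left(z \right)} = \frac{464 + z}{-401 + z}$
$B{\left(h \right)} = 6 + h \left(1 + h\right)$ ($B{\left(h \right)} = 6 + h \left(h + 1\right) = 6 + h \left(1 + h\right)$)
$\frac{d{\left(-302 \right)}}{B{\left(-459 \right)}} = \frac{\frac{1}{-401 - 302} \left(464 - 302\right)}{6 - 459 + \left(-459\right)^{2}} = \frac{\frac{1}{-703} \cdot 162}{6 - 459 + 210681} = \frac{\left(- \frac{1}{703}\right) 162}{210228} = \left(- \frac{162}{703}\right) \frac{1}{210228} = - \frac{27}{24631714}$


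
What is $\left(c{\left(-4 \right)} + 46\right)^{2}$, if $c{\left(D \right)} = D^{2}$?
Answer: $3844$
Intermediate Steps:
$\left(c{\left(-4 \right)} + 46\right)^{2} = \left(\left(-4\right)^{2} + 46\right)^{2} = \left(16 + 46\right)^{2} = 62^{2} = 3844$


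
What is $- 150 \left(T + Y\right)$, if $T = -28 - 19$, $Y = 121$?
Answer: $-11100$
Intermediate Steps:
$T = -47$
$- 150 \left(T + Y\right) = - 150 \left(-47 + 121\right) = \left(-150\right) 74 = -11100$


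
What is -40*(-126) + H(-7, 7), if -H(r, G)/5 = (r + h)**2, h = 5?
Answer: 5020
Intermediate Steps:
H(r, G) = -5*(5 + r)**2 (H(r, G) = -5*(r + 5)**2 = -5*(5 + r)**2)
-40*(-126) + H(-7, 7) = -40*(-126) - 5*(5 - 7)**2 = 5040 - 5*(-2)**2 = 5040 - 5*4 = 5040 - 20 = 5020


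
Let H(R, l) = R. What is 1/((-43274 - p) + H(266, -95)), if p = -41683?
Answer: -1/1325 ≈ -0.00075472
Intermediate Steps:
1/((-43274 - p) + H(266, -95)) = 1/((-43274 - 1*(-41683)) + 266) = 1/((-43274 + 41683) + 266) = 1/(-1591 + 266) = 1/(-1325) = -1/1325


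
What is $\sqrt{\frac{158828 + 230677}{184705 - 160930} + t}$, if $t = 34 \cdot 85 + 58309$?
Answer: $\frac{\sqrt{153786815470}}{1585} \approx 247.42$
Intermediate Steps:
$t = 61199$ ($t = 2890 + 58309 = 61199$)
$\sqrt{\frac{158828 + 230677}{184705 - 160930} + t} = \sqrt{\frac{158828 + 230677}{184705 - 160930} + 61199} = \sqrt{\frac{389505}{23775} + 61199} = \sqrt{389505 \cdot \frac{1}{23775} + 61199} = \sqrt{\frac{25967}{1585} + 61199} = \sqrt{\frac{97026382}{1585}} = \frac{\sqrt{153786815470}}{1585}$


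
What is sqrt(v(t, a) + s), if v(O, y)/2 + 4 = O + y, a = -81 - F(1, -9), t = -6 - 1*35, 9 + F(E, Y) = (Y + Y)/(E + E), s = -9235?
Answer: I*sqrt(9451) ≈ 97.216*I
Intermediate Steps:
F(E, Y) = -9 + Y/E (F(E, Y) = -9 + (Y + Y)/(E + E) = -9 + (2*Y)/((2*E)) = -9 + (2*Y)*(1/(2*E)) = -9 + Y/E)
t = -41 (t = -6 - 35 = -41)
a = -63 (a = -81 - (-9 - 9/1) = -81 - (-9 - 9*1) = -81 - (-9 - 9) = -81 - 1*(-18) = -81 + 18 = -63)
v(O, y) = -8 + 2*O + 2*y (v(O, y) = -8 + 2*(O + y) = -8 + (2*O + 2*y) = -8 + 2*O + 2*y)
sqrt(v(t, a) + s) = sqrt((-8 + 2*(-41) + 2*(-63)) - 9235) = sqrt((-8 - 82 - 126) - 9235) = sqrt(-216 - 9235) = sqrt(-9451) = I*sqrt(9451)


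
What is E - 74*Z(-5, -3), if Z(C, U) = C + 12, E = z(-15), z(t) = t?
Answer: -533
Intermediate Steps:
E = -15
Z(C, U) = 12 + C
E - 74*Z(-5, -3) = -15 - 74*(12 - 5) = -15 - 74*7 = -15 - 518 = -533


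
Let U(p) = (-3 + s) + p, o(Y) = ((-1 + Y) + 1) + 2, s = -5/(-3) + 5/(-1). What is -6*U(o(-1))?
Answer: 32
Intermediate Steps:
s = -10/3 (s = -5*(-1/3) + 5*(-1) = 5/3 - 5 = -10/3 ≈ -3.3333)
o(Y) = 2 + Y (o(Y) = Y + 2 = 2 + Y)
U(p) = -19/3 + p (U(p) = (-3 - 10/3) + p = -19/3 + p)
-6*U(o(-1)) = -6*(-19/3 + (2 - 1)) = -6*(-19/3 + 1) = -6*(-16/3) = 32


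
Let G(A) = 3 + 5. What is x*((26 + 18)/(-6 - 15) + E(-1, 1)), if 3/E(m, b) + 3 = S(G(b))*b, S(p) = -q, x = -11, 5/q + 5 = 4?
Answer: 275/42 ≈ 6.5476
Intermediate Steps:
q = -5 (q = 5/(-5 + 4) = 5/(-1) = 5*(-1) = -5)
G(A) = 8
S(p) = 5 (S(p) = -1*(-5) = 5)
E(m, b) = 3/(-3 + 5*b)
x*((26 + 18)/(-6 - 15) + E(-1, 1)) = -11*((26 + 18)/(-6 - 15) + 3/(-3 + 5*1)) = -11*(44/(-21) + 3/(-3 + 5)) = -11*(44*(-1/21) + 3/2) = -11*(-44/21 + 3*(½)) = -11*(-44/21 + 3/2) = -11*(-25/42) = 275/42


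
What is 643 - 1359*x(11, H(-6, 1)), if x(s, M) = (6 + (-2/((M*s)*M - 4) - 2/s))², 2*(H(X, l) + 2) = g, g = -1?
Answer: -364230678653/8116801 ≈ -44874.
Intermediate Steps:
H(X, l) = -5/2 (H(X, l) = -2 + (½)*(-1) = -2 - ½ = -5/2)
x(s, M) = (6 - 2/s - 2/(-4 + s*M²))² (x(s, M) = (6 + (-2/(s*M² - 4) - 2/s))² = (6 + (-2/(-4 + s*M²) - 2/s))² = (6 + (-2/s - 2/(-4 + s*M²)))² = (6 - 2/s - 2/(-4 + s*M²))²)
643 - 1359*x(11, H(-6, 1)) = 643 - 5436*(4 - 13*11 - 1*11*(-5/2)² + 3*(-5/2)²*11²)²/(11²*(-4 + 11*(-5/2)²)²) = 643 - 5436*(4 - 143 - 1*11*25/4 + 3*(25/4)*121)²/(121*(-4 + 11*(25/4))²) = 643 - 5436*(4 - 143 - 275/4 + 9075/4)²/(121*(-4 + 275/4)²) = 643 - 5436*2061²/(121*(259/4)²) = 643 - 5436*16*4247721/(121*67081) = 643 - 1359*271854144/8116801 = 643 - 369449781696/8116801 = -364230678653/8116801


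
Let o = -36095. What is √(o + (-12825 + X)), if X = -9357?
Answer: I*√58277 ≈ 241.41*I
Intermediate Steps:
√(o + (-12825 + X)) = √(-36095 + (-12825 - 9357)) = √(-36095 - 22182) = √(-58277) = I*√58277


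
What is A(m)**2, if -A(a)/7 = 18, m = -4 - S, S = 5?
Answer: 15876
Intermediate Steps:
m = -9 (m = -4 - 1*5 = -4 - 5 = -9)
A(a) = -126 (A(a) = -7*18 = -126)
A(m)**2 = (-126)**2 = 15876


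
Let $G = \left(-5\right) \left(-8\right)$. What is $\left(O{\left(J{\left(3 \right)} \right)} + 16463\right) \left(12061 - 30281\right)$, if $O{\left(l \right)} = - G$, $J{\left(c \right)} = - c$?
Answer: $-299227060$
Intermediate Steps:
$G = 40$
$O{\left(l \right)} = -40$ ($O{\left(l \right)} = \left(-1\right) 40 = -40$)
$\left(O{\left(J{\left(3 \right)} \right)} + 16463\right) \left(12061 - 30281\right) = \left(-40 + 16463\right) \left(12061 - 30281\right) = 16423 \left(-18220\right) = -299227060$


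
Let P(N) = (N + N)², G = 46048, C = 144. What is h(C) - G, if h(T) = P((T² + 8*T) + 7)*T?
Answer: 276129184352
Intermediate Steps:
P(N) = 4*N² (P(N) = (2*N)² = 4*N²)
h(T) = 4*T*(7 + T² + 8*T)² (h(T) = (4*((T² + 8*T) + 7)²)*T = (4*(7 + T² + 8*T)²)*T = 4*T*(7 + T² + 8*T)²)
h(C) - G = 4*144*(7 + 144² + 8*144)² - 1*46048 = 4*144*(7 + 20736 + 1152)² - 46048 = 4*144*21895² - 46048 = 4*144*479391025 - 46048 = 276129230400 - 46048 = 276129184352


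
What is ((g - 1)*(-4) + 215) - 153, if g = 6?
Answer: 42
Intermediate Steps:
((g - 1)*(-4) + 215) - 153 = ((6 - 1)*(-4) + 215) - 153 = (5*(-4) + 215) - 153 = (-20 + 215) - 153 = 195 - 153 = 42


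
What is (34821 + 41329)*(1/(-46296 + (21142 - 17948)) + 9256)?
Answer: 15190101626325/21551 ≈ 7.0484e+8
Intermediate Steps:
(34821 + 41329)*(1/(-46296 + (21142 - 17948)) + 9256) = 76150*(1/(-46296 + 3194) + 9256) = 76150*(1/(-43102) + 9256) = 76150*(-1/43102 + 9256) = 76150*(398952111/43102) = 15190101626325/21551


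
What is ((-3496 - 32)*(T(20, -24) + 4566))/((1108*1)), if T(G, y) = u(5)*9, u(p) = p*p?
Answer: -4225662/277 ≈ -15255.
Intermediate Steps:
u(p) = p²
T(G, y) = 225 (T(G, y) = 5²*9 = 25*9 = 225)
((-3496 - 32)*(T(20, -24) + 4566))/((1108*1)) = ((-3496 - 32)*(225 + 4566))/((1108*1)) = -3528*4791/1108 = -16902648*1/1108 = -4225662/277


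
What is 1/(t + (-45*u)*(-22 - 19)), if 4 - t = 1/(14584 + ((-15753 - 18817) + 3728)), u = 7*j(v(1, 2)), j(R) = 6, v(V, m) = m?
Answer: 16258/1259897453 ≈ 1.2904e-5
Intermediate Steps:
u = 42 (u = 7*6 = 42)
t = 65033/16258 (t = 4 - 1/(14584 + ((-15753 - 18817) + 3728)) = 4 - 1/(14584 + (-34570 + 3728)) = 4 - 1/(14584 - 30842) = 4 - 1/(-16258) = 4 - 1*(-1/16258) = 4 + 1/16258 = 65033/16258 ≈ 4.0001)
1/(t + (-45*u)*(-22 - 19)) = 1/(65033/16258 + (-45*42)*(-22 - 19)) = 1/(65033/16258 - 1890*(-41)) = 1/(65033/16258 + 77490) = 1/(1259897453/16258) = 16258/1259897453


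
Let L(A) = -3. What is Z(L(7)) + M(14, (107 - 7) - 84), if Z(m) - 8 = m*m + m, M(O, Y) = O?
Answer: 28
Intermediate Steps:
Z(m) = 8 + m + m² (Z(m) = 8 + (m*m + m) = 8 + (m² + m) = 8 + (m + m²) = 8 + m + m²)
Z(L(7)) + M(14, (107 - 7) - 84) = (8 - 3 + (-3)²) + 14 = (8 - 3 + 9) + 14 = 14 + 14 = 28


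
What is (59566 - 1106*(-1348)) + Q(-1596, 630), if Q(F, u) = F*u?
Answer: 544974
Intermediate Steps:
(59566 - 1106*(-1348)) + Q(-1596, 630) = (59566 - 1106*(-1348)) - 1596*630 = (59566 + 1490888) - 1005480 = 1550454 - 1005480 = 544974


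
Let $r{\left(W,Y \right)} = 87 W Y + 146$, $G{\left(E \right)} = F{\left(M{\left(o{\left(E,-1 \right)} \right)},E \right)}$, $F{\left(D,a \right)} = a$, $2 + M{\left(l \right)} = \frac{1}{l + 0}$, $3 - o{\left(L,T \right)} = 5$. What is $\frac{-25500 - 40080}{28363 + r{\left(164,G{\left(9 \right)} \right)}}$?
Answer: $- \frac{21860}{52307} \approx -0.41792$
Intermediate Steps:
$o{\left(L,T \right)} = -2$ ($o{\left(L,T \right)} = 3 - 5 = -2$)
$M{\left(l \right)} = -2 + \frac{1}{l}$ ($M{\left(l \right)} = -2 + \frac{1}{l + 0} = -2 + \frac{1}{l}$)
$G{\left(E \right)} = E$
$r{\left(W,Y \right)} = 146 + 87 W Y$ ($r{\left(W,Y \right)} = 87 W Y + 146 = 146 + 87 W Y$)
$\frac{-25500 - 40080}{28363 + r{\left(164,G{\left(9 \right)} \right)}} = \frac{-25500 - 40080}{28363 + \left(146 + 87 \cdot 164 \cdot 9\right)} = - \frac{65580}{28363 + \left(146 + 128412\right)} = - \frac{65580}{28363 + 128558} = - \frac{65580}{156921} = \left(-65580\right) \frac{1}{156921} = - \frac{21860}{52307}$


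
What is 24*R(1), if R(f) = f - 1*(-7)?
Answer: 192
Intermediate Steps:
R(f) = 7 + f (R(f) = f + 7 = 7 + f)
24*R(1) = 24*(7 + 1) = 24*8 = 192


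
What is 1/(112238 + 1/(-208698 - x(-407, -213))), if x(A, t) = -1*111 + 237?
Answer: 208824/23437988111 ≈ 8.9096e-6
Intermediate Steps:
x(A, t) = 126 (x(A, t) = -111 + 237 = 126)
1/(112238 + 1/(-208698 - x(-407, -213))) = 1/(112238 + 1/(-208698 - 1*126)) = 1/(112238 + 1/(-208698 - 126)) = 1/(112238 + 1/(-208824)) = 1/(112238 - 1/208824) = 1/(23437988111/208824) = 208824/23437988111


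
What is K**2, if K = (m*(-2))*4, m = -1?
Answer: 64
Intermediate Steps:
K = 8 (K = -1*(-2)*4 = 2*4 = 8)
K**2 = 8**2 = 64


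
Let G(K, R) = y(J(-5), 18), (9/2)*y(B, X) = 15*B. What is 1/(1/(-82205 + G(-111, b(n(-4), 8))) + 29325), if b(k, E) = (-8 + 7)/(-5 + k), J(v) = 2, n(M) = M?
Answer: 246595/7231398372 ≈ 3.4101e-5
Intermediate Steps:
y(B, X) = 10*B/3 (y(B, X) = 2*(15*B)/9 = 10*B/3)
b(k, E) = -1/(-5 + k)
G(K, R) = 20/3 (G(K, R) = (10/3)*2 = 20/3)
1/(1/(-82205 + G(-111, b(n(-4), 8))) + 29325) = 1/(1/(-82205 + 20/3) + 29325) = 1/(1/(-246595/3) + 29325) = 1/(-3/246595 + 29325) = 1/(7231398372/246595) = 246595/7231398372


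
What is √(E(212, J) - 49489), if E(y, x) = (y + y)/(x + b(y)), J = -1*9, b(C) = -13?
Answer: I*√5990501/11 ≈ 222.5*I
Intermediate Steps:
J = -9
E(y, x) = 2*y/(-13 + x) (E(y, x) = (y + y)/(x - 13) = (2*y)/(-13 + x) = 2*y/(-13 + x))
√(E(212, J) - 49489) = √(2*212/(-13 - 9) - 49489) = √(2*212/(-22) - 49489) = √(2*212*(-1/22) - 49489) = √(-212/11 - 49489) = √(-544591/11) = I*√5990501/11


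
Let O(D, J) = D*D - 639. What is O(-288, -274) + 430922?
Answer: 513227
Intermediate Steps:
O(D, J) = -639 + D**2 (O(D, J) = D**2 - 639 = -639 + D**2)
O(-288, -274) + 430922 = (-639 + (-288)**2) + 430922 = (-639 + 82944) + 430922 = 82305 + 430922 = 513227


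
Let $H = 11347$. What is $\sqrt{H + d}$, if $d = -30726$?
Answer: $i \sqrt{19379} \approx 139.21 i$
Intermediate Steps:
$\sqrt{H + d} = \sqrt{11347 - 30726} = \sqrt{-19379} = i \sqrt{19379}$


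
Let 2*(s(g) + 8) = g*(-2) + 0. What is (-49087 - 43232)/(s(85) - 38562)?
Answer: 30773/12885 ≈ 2.3883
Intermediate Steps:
s(g) = -8 - g (s(g) = -8 + (g*(-2) + 0)/2 = -8 + (-2*g + 0)/2 = -8 + (-2*g)/2 = -8 - g)
(-49087 - 43232)/(s(85) - 38562) = (-49087 - 43232)/((-8 - 1*85) - 38562) = -92319/((-8 - 85) - 38562) = -92319/(-93 - 38562) = -92319/(-38655) = -92319*(-1/38655) = 30773/12885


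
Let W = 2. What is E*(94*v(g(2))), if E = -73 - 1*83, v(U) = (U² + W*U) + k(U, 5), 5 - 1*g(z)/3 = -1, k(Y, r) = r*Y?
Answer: -6598800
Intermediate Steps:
k(Y, r) = Y*r
g(z) = 18 (g(z) = 15 - 3*(-1) = 15 + 3 = 18)
v(U) = U² + 7*U (v(U) = (U² + 2*U) + U*5 = (U² + 2*U) + 5*U = U² + 7*U)
E = -156 (E = -73 - 83 = -156)
E*(94*v(g(2))) = -14664*18*(7 + 18) = -14664*18*25 = -14664*450 = -156*42300 = -6598800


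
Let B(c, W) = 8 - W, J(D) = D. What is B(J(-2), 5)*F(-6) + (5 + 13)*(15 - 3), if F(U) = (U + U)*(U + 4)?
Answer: 288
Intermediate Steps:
F(U) = 2*U*(4 + U) (F(U) = (2*U)*(4 + U) = 2*U*(4 + U))
B(J(-2), 5)*F(-6) + (5 + 13)*(15 - 3) = (8 - 1*5)*(2*(-6)*(4 - 6)) + (5 + 13)*(15 - 3) = (8 - 5)*(2*(-6)*(-2)) + 18*12 = 3*24 + 216 = 72 + 216 = 288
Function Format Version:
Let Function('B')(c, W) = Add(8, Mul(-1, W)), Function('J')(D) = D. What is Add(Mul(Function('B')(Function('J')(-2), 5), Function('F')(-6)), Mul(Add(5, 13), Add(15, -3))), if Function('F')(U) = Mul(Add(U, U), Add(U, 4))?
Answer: 288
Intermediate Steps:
Function('F')(U) = Mul(2, U, Add(4, U)) (Function('F')(U) = Mul(Mul(2, U), Add(4, U)) = Mul(2, U, Add(4, U)))
Add(Mul(Function('B')(Function('J')(-2), 5), Function('F')(-6)), Mul(Add(5, 13), Add(15, -3))) = Add(Mul(Add(8, Mul(-1, 5)), Mul(2, -6, Add(4, -6))), Mul(Add(5, 13), Add(15, -3))) = Add(Mul(Add(8, -5), Mul(2, -6, -2)), Mul(18, 12)) = Add(Mul(3, 24), 216) = Add(72, 216) = 288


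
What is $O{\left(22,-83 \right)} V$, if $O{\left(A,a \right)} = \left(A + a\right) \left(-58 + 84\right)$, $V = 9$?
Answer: $-14274$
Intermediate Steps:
$O{\left(A,a \right)} = 26 A + 26 a$ ($O{\left(A,a \right)} = \left(A + a\right) 26 = 26 A + 26 a$)
$O{\left(22,-83 \right)} V = \left(26 \cdot 22 + 26 \left(-83\right)\right) 9 = \left(572 - 2158\right) 9 = \left(-1586\right) 9 = -14274$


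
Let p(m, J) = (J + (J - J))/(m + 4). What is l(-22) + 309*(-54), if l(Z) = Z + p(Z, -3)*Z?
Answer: -50135/3 ≈ -16712.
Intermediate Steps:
p(m, J) = J/(4 + m) (p(m, J) = (J + 0)/(4 + m) = J/(4 + m))
l(Z) = Z - 3*Z/(4 + Z) (l(Z) = Z + (-3/(4 + Z))*Z = Z - 3*Z/(4 + Z))
l(-22) + 309*(-54) = -22*(1 - 22)/(4 - 22) + 309*(-54) = -22*(-21)/(-18) - 16686 = -22*(-1/18)*(-21) - 16686 = -77/3 - 16686 = -50135/3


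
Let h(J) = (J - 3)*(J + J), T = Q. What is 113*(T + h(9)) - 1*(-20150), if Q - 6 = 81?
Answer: 42185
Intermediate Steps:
Q = 87 (Q = 6 + 81 = 87)
T = 87
h(J) = 2*J*(-3 + J) (h(J) = (-3 + J)*(2*J) = 2*J*(-3 + J))
113*(T + h(9)) - 1*(-20150) = 113*(87 + 2*9*(-3 + 9)) - 1*(-20150) = 113*(87 + 2*9*6) + 20150 = 113*(87 + 108) + 20150 = 113*195 + 20150 = 22035 + 20150 = 42185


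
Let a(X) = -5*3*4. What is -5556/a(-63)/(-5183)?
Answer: -463/25915 ≈ -0.017866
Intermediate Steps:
a(X) = -60 (a(X) = -15*4 = -60)
-5556/a(-63)/(-5183) = -5556/(-60)/(-5183) = -5556*(-1/60)*(-1/5183) = (463/5)*(-1/5183) = -463/25915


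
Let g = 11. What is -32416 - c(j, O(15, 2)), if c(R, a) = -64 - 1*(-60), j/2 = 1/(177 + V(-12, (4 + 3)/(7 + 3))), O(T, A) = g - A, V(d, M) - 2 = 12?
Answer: -32412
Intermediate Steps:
V(d, M) = 14 (V(d, M) = 2 + 12 = 14)
O(T, A) = 11 - A
j = 2/191 (j = 2/(177 + 14) = 2/191 ≈ 0.010471)
c(R, a) = -4 (c(R, a) = -64 + 60 = -4)
-32416 - c(j, O(15, 2)) = -32416 - 1*(-4) = -32416 + 4 = -32412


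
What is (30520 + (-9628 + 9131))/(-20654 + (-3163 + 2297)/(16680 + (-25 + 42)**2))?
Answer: -509460287/350478592 ≈ -1.4536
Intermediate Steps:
(30520 + (-9628 + 9131))/(-20654 + (-3163 + 2297)/(16680 + (-25 + 42)**2)) = (30520 - 497)/(-20654 - 866/(16680 + 17**2)) = 30023/(-20654 - 866/(16680 + 289)) = 30023/(-20654 - 866/16969) = 30023/(-350478592/16969) = 30023*(-16969/350478592) = -509460287/350478592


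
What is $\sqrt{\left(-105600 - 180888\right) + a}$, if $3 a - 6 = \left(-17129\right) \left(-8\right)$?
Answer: $\frac{i \sqrt{2167278}}{3} \approx 490.72 i$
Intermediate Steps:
$a = \frac{137038}{3}$ ($a = 2 + \frac{\left(-17129\right) \left(-8\right)}{3} = 2 + \frac{1}{3} \cdot 137032 = 2 + \frac{137032}{3} = \frac{137038}{3} \approx 45679.0$)
$\sqrt{\left(-105600 - 180888\right) + a} = \sqrt{\left(-105600 - 180888\right) + \frac{137038}{3}} = \sqrt{-286488 + \frac{137038}{3}} = \sqrt{- \frac{722426}{3}} = \frac{i \sqrt{2167278}}{3}$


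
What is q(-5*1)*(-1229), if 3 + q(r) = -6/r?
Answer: 11061/5 ≈ 2212.2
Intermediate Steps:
q(r) = -3 - 6/r
q(-5*1)*(-1229) = (-3 - 6/((-5*1)))*(-1229) = (-3 - 6/(-5))*(-1229) = (-3 - 6*(-⅕))*(-1229) = (-3 + 6/5)*(-1229) = -9/5*(-1229) = 11061/5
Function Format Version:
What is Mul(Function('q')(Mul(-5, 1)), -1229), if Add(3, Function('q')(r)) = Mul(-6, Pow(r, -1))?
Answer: Rational(11061, 5) ≈ 2212.2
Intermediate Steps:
Function('q')(r) = Add(-3, Mul(-6, Pow(r, -1)))
Mul(Function('q')(Mul(-5, 1)), -1229) = Mul(Add(-3, Mul(-6, Pow(Mul(-5, 1), -1))), -1229) = Mul(Add(-3, Mul(-6, Pow(-5, -1))), -1229) = Mul(Add(-3, Mul(-6, Rational(-1, 5))), -1229) = Mul(Add(-3, Rational(6, 5)), -1229) = Mul(Rational(-9, 5), -1229) = Rational(11061, 5)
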